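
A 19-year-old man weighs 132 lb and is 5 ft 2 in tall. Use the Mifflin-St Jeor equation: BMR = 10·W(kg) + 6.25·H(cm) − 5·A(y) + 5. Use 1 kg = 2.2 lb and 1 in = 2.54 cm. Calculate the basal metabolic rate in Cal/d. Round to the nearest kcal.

Convert to metric: weight = 132 ÷ 2.2 = 60 kg; height = (5×12 + 2) × 2.54 = 62 × 2.54 = 157.48 cm.
Mifflin-St Jeor (male): BMR = 10(60) + 6.25(157.48) − 5(19) + 5 = 600 + 984.25 − 95 + 5 = 1494.25 kcal/day.

1494 Cal/d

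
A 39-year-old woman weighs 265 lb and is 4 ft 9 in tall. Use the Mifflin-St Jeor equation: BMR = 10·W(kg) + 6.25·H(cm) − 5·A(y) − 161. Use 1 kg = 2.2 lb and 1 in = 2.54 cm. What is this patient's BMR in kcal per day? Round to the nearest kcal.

Convert to metric: weight = 265 ÷ 2.2 = 120.4545 kg; height = (4×12 + 9) × 2.54 = 57 × 2.54 = 144.78 cm.
Mifflin-St Jeor (female): BMR = 10(120.4545) + 6.25(144.78) − 5(39) − 161 = 1204.5455 + 904.875 − 195 − 161 = 1753.4205 kcal/day.

1753 kcal per day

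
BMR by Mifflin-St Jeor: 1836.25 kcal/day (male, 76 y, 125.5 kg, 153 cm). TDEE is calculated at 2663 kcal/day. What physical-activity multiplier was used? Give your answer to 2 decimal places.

1.45

Activity factor = TEE ÷ BMR = 2663 ÷ 1836.25 = 1.45.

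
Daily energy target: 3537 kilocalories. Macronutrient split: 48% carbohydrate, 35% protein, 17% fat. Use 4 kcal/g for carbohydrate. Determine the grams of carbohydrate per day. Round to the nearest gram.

Carbohydrate energy = 48% × 3537 = 1697.76 kcal.
At 4 kcal/g: 1697.76 ÷ 4 = 424.44 g.

424 g/day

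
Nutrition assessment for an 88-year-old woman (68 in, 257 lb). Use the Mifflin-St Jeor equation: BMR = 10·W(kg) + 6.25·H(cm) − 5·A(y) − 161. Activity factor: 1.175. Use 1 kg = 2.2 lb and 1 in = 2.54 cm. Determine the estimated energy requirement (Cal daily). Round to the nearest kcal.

1935 Cal daily

Convert to metric: weight = 257 ÷ 2.2 = 116.8182 kg; height = 68 × 2.54 = 172.72 cm.
Mifflin-St Jeor (female): BMR = 10(116.8182) + 6.25(172.72) − 5(88) − 161 = 1168.1818 + 1079.5 − 440 − 161 = 1646.6818 kcal/day.
TEE = BMR × activity factor = 1646.6818 × 1.175 = 1934.8511 kcal/day.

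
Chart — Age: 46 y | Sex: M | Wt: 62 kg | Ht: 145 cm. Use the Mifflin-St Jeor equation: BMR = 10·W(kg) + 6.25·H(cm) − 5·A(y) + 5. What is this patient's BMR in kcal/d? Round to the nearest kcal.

1301 kcal/d

Mifflin-St Jeor (male): BMR = 10(62) + 6.25(145) − 5(46) + 5 = 620 + 906.25 − 230 + 5 = 1301.25 kcal/day.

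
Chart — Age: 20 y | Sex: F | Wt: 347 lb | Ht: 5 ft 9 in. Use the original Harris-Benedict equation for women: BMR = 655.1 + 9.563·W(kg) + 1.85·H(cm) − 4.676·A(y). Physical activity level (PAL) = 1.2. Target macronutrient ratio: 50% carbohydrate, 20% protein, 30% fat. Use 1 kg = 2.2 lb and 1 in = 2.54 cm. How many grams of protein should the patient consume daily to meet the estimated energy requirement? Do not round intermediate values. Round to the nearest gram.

Convert to metric: weight = 347 ÷ 2.2 = 157.7273 kg; height = (5×12 + 9) × 2.54 = 69 × 2.54 = 175.26 cm.
Harris-Benedict: BMR = 655.1 + 9.563(157.7273) + 1.85(175.26) − 4.676(20) = 2394.1569 kcal/day.
TEE = 2394.1569 × 1.2 = 2872.9883 kcal/day.
Protein energy = 20% × 2872.9883 = 574.5977 kcal.
Protein = 574.5977 ÷ 4 kcal/g = 143.6494 g.

144 g/day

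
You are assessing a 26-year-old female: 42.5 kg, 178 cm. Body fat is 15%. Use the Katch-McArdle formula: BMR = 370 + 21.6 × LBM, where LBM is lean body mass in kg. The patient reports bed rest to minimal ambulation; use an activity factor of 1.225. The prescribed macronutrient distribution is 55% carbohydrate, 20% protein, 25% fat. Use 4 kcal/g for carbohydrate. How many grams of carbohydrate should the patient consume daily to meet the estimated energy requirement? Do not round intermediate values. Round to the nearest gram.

194 g/day

LBM = 42.5 × (1 − 0.15) = 36.125 kg. Katch-McArdle: BMR = 370 + 21.6 × 36.125 = 1150.3 kcal/day.
TEE = 1150.3 × 1.225 = 1409.1175 kcal/day.
Carbohydrate energy = 55% × 1409.1175 = 775.0146 kcal.
Carbohydrate = 775.0146 ÷ 4 kcal/g = 193.7537 g.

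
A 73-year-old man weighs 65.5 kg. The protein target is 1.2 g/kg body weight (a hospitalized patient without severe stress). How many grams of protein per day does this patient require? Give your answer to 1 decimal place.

78.6 g/day

Protein = 1.2 g/kg × 65.5 kg = 78.6 g/day.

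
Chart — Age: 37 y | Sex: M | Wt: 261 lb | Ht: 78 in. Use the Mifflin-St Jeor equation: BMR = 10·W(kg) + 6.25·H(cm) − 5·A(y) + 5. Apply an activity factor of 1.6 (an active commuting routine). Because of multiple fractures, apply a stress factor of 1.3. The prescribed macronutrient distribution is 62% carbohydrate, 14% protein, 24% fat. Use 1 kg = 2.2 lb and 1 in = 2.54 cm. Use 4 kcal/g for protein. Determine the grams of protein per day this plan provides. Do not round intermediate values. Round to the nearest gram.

Convert to metric: weight = 261 ÷ 2.2 = 118.6364 kg; height = 78 × 2.54 = 198.12 cm.
Mifflin-St Jeor (male): BMR = 10(118.6364) + 6.25(198.12) − 5(37) + 5 = 1186.3636 + 1238.25 − 185 + 5 = 2244.6136 kcal/day.
TEE = 2244.6136 × 1.6 = 3591.3818 kcal/day.
With stress factor 1.3: 3591.3818 × 1.3 = 4668.7964 kcal/day.
Protein energy = 14% × 4668.7964 = 653.6315 kcal.
Protein = 653.6315 ÷ 4 kcal/g = 163.4079 g.

163 g/day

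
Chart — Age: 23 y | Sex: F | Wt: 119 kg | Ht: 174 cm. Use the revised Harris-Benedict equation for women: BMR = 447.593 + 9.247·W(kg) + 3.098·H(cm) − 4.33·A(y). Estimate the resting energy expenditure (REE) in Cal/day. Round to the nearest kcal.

Harris-Benedict: BMR = 447.593 + 9.247(119) + 3.098(174) − 4.33(23) = 1987.448 kcal/day.

1987 Cal/day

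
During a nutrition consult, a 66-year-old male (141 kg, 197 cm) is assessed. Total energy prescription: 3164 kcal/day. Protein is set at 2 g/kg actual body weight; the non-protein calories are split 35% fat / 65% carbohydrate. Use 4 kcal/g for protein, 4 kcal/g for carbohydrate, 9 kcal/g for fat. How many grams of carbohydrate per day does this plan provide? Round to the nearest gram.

331 g/day

Protein = 2 × 141 = 282 g → 282 × 4 = 1128 kcal.
Non-protein calories = 3164 − 1128 = 2036 kcal.
Fat: 35% × 2036 = 712.6 kcal; carbohydrate: 1323.4 kcal.
Carbohydrate: 1323.4 kcal ÷ 4 kcal/g = 330.85 g.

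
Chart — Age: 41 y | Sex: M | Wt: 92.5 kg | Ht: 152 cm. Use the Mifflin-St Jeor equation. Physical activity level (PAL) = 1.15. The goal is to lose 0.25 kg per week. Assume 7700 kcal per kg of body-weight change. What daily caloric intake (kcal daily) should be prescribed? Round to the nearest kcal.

Mifflin-St Jeor (male): BMR = 10(92.5) + 6.25(152) − 5(41) + 5 = 925 + 950 − 205 + 5 = 1675 kcal/day.
TEE = 1675 × 1.15 = 1926.25 kcal/day.
Required daily deficit = 0.25 × 7700 ÷ 7 = 275 kcal/day.
Target intake = 1926.25 − 275 = 1651.25 kcal/day.

1651 kcal daily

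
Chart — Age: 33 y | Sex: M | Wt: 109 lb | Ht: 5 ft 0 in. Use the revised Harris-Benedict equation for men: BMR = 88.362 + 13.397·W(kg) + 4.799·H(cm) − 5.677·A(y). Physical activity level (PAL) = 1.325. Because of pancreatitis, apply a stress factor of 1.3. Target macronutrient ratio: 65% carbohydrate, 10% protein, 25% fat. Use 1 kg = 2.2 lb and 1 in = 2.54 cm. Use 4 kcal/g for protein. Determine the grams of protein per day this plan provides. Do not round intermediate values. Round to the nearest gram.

56 g/day

Convert to metric: weight = 109 ÷ 2.2 = 49.5455 kg; height = (5×12 + 0) × 2.54 = 60 × 2.54 = 152.4 cm.
Harris-Benedict: BMR = 88.362 + 13.397(49.5455) + 4.799(152.4) − 5.677(33) = 1296.1491 kcal/day.
TEE = 1296.1491 × 1.325 = 1717.3975 kcal/day.
With stress factor 1.3: 1717.3975 × 1.3 = 2232.6167 kcal/day.
Protein energy = 10% × 2232.6167 = 223.2617 kcal.
Protein = 223.2617 ÷ 4 kcal/g = 55.8154 g.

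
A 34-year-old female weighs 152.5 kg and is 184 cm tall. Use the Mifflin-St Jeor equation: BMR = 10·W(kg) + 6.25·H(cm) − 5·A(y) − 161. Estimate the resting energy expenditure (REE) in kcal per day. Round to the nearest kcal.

Mifflin-St Jeor (female): BMR = 10(152.5) + 6.25(184) − 5(34) − 161 = 1525 + 1150 − 170 − 161 = 2344 kcal/day.

2344 kcal per day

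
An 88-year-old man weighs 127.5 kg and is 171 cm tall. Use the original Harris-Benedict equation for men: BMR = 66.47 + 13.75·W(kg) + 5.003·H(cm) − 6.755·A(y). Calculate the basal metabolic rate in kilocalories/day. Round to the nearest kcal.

Harris-Benedict: BMR = 66.47 + 13.75(127.5) + 5.003(171) − 6.755(88) = 2080.668 kcal/day.

2081 kilocalories/day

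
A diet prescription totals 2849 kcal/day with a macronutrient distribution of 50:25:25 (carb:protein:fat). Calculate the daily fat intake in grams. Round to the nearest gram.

79 g/day

Fat energy = 25% × 2849 = 712.25 kcal.
At 9 kcal/g: 712.25 ÷ 9 = 79.1389 g.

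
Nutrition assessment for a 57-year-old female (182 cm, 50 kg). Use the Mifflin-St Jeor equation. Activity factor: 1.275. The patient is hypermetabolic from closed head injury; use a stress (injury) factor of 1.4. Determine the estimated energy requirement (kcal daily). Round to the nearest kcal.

Mifflin-St Jeor (female): BMR = 10(50) + 6.25(182) − 5(57) − 161 = 500 + 1137.5 − 285 − 161 = 1191.5 kcal/day.
TEE = BMR × activity factor = 1191.5 × 1.275 = 1519.1625 kcal/day.
Apply stress factor: 1519.1625 × 1.4 = 2126.8275 kcal/day.

2127 kcal daily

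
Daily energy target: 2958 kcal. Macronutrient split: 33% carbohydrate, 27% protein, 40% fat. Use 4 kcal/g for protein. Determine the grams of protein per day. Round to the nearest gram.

200 g/day

Protein energy = 27% × 2958 = 798.66 kcal.
At 4 kcal/g: 798.66 ÷ 4 = 199.665 g.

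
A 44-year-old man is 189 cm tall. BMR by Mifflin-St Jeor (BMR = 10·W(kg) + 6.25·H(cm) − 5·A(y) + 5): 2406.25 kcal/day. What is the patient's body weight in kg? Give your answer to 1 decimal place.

2406.25 = 10·W + 6.25(189) − 5(44) + 5
10·W = 2406.25 − 966.25 = 1440, so W = 144 kg.

144.0 kg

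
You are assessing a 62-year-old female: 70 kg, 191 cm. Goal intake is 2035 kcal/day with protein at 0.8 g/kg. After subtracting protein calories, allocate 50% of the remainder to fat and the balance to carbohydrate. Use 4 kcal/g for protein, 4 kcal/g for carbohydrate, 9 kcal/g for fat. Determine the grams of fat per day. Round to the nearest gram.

101 g/day

Protein = 0.8 × 70 = 56 g → 56 × 4 = 224 kcal.
Non-protein calories = 2035 − 224 = 1811 kcal.
Fat: 50% × 1811 = 905.5 kcal; carbohydrate: 905.5 kcal.
Fat: 905.5 kcal ÷ 9 kcal/g = 100.6111 g.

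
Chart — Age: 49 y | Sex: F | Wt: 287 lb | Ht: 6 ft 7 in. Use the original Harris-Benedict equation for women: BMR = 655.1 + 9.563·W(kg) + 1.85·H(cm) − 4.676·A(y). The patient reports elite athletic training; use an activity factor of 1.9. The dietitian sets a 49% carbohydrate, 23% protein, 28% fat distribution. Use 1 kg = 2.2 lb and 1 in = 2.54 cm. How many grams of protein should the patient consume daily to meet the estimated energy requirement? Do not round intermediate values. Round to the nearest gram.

223 g/day

Convert to metric: weight = 287 ÷ 2.2 = 130.4545 kg; height = (6×12 + 7) × 2.54 = 79 × 2.54 = 200.66 cm.
Harris-Benedict: BMR = 655.1 + 9.563(130.4545) + 1.85(200.66) − 4.676(49) = 2044.7338 kcal/day.
TEE = 2044.7338 × 1.9 = 3884.9943 kcal/day.
Protein energy = 23% × 3884.9943 = 893.5487 kcal.
Protein = 893.5487 ÷ 4 kcal/g = 223.3872 g.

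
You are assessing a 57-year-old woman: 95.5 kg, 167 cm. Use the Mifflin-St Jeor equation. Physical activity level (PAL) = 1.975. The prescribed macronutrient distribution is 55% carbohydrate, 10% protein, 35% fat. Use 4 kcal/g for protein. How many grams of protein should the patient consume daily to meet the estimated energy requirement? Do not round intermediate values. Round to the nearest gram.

77 g/day

Mifflin-St Jeor (female): BMR = 10(95.5) + 6.25(167) − 5(57) − 161 = 955 + 1043.75 − 285 − 161 = 1552.75 kcal/day.
TEE = 1552.75 × 1.975 = 3066.6813 kcal/day.
Protein energy = 10% × 3066.6813 = 306.6681 kcal.
Protein = 306.6681 ÷ 4 kcal/g = 76.667 g.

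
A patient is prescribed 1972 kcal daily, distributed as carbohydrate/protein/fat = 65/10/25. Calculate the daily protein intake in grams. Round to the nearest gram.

49 g/day

Protein energy = 10% × 1972 = 197.2 kcal.
At 4 kcal/g: 197.2 ÷ 4 = 49.3 g.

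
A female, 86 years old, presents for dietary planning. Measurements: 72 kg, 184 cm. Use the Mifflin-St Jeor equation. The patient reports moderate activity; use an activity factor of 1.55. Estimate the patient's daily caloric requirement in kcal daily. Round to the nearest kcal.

Mifflin-St Jeor (female): BMR = 10(72) + 6.25(184) − 5(86) − 161 = 720 + 1150 − 430 − 161 = 1279 kcal/day.
TEE = BMR × activity factor = 1279 × 1.55 = 1982.45 kcal/day.

1982 kcal daily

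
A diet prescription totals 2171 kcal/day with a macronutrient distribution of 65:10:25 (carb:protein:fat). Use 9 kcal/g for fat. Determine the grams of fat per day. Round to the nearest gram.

60 g/day

Fat energy = 25% × 2171 = 542.75 kcal.
At 9 kcal/g: 542.75 ÷ 9 = 60.3056 g.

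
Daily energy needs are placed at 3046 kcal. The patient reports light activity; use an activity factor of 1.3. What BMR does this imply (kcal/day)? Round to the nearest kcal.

2343 kcal/day

BMR = TEE ÷ activity factor = 3046 ÷ 1.3 = 2343.0769 kcal/day.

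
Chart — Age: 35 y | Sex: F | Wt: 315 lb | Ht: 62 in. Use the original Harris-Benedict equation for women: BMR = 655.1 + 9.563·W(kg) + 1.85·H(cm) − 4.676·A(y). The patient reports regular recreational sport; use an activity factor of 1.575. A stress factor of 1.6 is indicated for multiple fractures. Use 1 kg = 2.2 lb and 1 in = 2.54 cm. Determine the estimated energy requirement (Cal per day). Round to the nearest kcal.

Convert to metric: weight = 315 ÷ 2.2 = 143.1818 kg; height = 62 × 2.54 = 157.48 cm.
Harris-Benedict: BMR = 655.1 + 9.563(143.1818) + 1.85(157.48) − 4.676(35) = 2152.0257 kcal/day.
TEE = BMR × activity factor = 2152.0257 × 1.575 = 3389.4405 kcal/day.
Apply stress factor: 3389.4405 × 1.6 = 5423.1048 kcal/day.

5423 Cal per day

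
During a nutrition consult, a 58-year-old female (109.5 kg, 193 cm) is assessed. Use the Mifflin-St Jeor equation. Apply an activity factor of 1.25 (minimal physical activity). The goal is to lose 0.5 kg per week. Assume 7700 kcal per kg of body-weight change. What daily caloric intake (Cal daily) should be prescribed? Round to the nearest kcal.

1763 Cal daily

Mifflin-St Jeor (female): BMR = 10(109.5) + 6.25(193) − 5(58) − 161 = 1095 + 1206.25 − 290 − 161 = 1850.25 kcal/day.
TEE = 1850.25 × 1.25 = 2312.8125 kcal/day.
Required daily deficit = 0.5 × 7700 ÷ 7 = 550 kcal/day.
Target intake = 2312.8125 − 550 = 1762.8125 kcal/day.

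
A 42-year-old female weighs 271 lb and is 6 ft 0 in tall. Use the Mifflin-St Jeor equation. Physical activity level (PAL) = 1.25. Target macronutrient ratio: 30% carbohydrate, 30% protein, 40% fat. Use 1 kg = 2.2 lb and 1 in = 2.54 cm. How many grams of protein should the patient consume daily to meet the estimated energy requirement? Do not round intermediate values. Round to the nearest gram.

Convert to metric: weight = 271 ÷ 2.2 = 123.1818 kg; height = (6×12 + 0) × 2.54 = 72 × 2.54 = 182.88 cm.
Mifflin-St Jeor (female): BMR = 10(123.1818) + 6.25(182.88) − 5(42) − 161 = 1231.8182 + 1143 − 210 − 161 = 2003.8182 kcal/day.
TEE = 2003.8182 × 1.25 = 2504.7727 kcal/day.
Protein energy = 30% × 2504.7727 = 751.4318 kcal.
Protein = 751.4318 ÷ 4 kcal/g = 187.858 g.

188 g/day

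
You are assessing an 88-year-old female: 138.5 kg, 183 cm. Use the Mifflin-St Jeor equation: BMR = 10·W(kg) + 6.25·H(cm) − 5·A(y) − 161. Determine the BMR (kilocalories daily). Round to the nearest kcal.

Mifflin-St Jeor (female): BMR = 10(138.5) + 6.25(183) − 5(88) − 161 = 1385 + 1143.75 − 440 − 161 = 1927.75 kcal/day.

1928 kilocalories daily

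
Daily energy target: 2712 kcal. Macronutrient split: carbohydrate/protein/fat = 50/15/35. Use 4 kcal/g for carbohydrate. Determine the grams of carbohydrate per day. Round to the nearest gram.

339 g/day

Carbohydrate energy = 50% × 2712 = 1356 kcal.
At 4 kcal/g: 1356 ÷ 4 = 339 g.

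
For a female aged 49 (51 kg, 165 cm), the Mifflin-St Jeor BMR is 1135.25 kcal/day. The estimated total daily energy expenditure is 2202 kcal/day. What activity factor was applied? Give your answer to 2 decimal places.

1.94

Activity factor = TEE ÷ BMR = 2202 ÷ 1135.25 = 1.94.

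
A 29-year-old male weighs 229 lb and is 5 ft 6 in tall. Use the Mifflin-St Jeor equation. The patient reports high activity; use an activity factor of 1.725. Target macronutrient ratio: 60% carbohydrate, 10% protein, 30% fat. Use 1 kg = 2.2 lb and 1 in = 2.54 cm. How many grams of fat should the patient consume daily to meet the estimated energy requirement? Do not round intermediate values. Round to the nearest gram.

112 g/day

Convert to metric: weight = 229 ÷ 2.2 = 104.0909 kg; height = (5×12 + 6) × 2.54 = 66 × 2.54 = 167.64 cm.
Mifflin-St Jeor (male): BMR = 10(104.0909) + 6.25(167.64) − 5(29) + 5 = 1040.9091 + 1047.75 − 145 + 5 = 1948.6591 kcal/day.
TEE = 1948.6591 × 1.725 = 3361.4369 kcal/day.
Fat energy = 30% × 3361.4369 = 1008.4311 kcal.
Fat = 1008.4311 ÷ 9 kcal/g = 112.0479 g.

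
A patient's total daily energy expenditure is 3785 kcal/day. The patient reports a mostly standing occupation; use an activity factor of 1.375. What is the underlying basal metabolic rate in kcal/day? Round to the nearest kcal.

2753 kcal/day

BMR = TEE ÷ activity factor = 3785 ÷ 1.375 = 2752.7273 kcal/day.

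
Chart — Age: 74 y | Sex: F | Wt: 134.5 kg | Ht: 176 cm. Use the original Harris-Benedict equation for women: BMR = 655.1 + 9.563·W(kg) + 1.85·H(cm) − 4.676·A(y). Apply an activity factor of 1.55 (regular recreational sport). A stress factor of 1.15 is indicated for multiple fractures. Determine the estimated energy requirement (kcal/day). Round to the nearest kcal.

Harris-Benedict: BMR = 655.1 + 9.563(134.5) + 1.85(176) − 4.676(74) = 1920.8995 kcal/day.
TEE = BMR × activity factor = 1920.8995 × 1.55 = 2977.3942 kcal/day.
Apply stress factor: 2977.3942 × 1.15 = 3424.0034 kcal/day.

3424 kcal/day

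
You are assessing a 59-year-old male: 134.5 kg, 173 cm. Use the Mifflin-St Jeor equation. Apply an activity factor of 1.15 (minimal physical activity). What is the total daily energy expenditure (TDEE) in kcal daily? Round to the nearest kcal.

Mifflin-St Jeor (male): BMR = 10(134.5) + 6.25(173) − 5(59) + 5 = 1345 + 1081.25 − 295 + 5 = 2136.25 kcal/day.
TEE = BMR × activity factor = 2136.25 × 1.15 = 2456.6875 kcal/day.

2457 kcal daily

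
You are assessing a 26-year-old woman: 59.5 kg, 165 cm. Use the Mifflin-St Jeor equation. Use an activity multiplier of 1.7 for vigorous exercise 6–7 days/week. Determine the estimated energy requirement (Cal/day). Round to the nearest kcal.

2270 Cal/day

Mifflin-St Jeor (female): BMR = 10(59.5) + 6.25(165) − 5(26) − 161 = 595 + 1031.25 − 130 − 161 = 1335.25 kcal/day.
TEE = BMR × activity factor = 1335.25 × 1.7 = 2269.925 kcal/day.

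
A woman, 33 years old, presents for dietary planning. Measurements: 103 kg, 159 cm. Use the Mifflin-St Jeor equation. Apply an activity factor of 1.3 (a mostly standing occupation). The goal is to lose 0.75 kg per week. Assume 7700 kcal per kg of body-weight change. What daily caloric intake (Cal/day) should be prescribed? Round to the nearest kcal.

Mifflin-St Jeor (female): BMR = 10(103) + 6.25(159) − 5(33) − 161 = 1030 + 993.75 − 165 − 161 = 1697.75 kcal/day.
TEE = 1697.75 × 1.3 = 2207.075 kcal/day.
Required daily deficit = 0.75 × 7700 ÷ 7 = 825 kcal/day.
Target intake = 2207.075 − 825 = 1382.075 kcal/day.

1382 Cal/day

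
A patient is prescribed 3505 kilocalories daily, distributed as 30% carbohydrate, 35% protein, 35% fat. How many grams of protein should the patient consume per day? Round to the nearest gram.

Protein energy = 35% × 3505 = 1226.75 kcal.
At 4 kcal/g: 1226.75 ÷ 4 = 306.6875 g.

307 g/day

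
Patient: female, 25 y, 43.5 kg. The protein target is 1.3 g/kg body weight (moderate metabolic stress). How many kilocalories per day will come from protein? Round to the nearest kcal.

226 kcal/day

Protein = 1.3 g/kg × 43.5 kg = 56.55 g/day.
Protein energy = 56.55 g × 4 kcal/g = 226.2 kcal/day.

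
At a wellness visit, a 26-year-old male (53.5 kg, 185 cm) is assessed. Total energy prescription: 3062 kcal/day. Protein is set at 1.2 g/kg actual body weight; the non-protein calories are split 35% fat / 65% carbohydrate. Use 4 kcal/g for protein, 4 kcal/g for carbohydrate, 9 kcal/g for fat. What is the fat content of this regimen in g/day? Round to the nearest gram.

109 g/day

Protein = 1.2 × 53.5 = 64.2 g → 64.2 × 4 = 256.8 kcal.
Non-protein calories = 3062 − 256.8 = 2805.2 kcal.
Fat: 35% × 2805.2 = 981.82 kcal; carbohydrate: 1823.38 kcal.
Fat: 981.82 kcal ÷ 9 kcal/g = 109.0911 g.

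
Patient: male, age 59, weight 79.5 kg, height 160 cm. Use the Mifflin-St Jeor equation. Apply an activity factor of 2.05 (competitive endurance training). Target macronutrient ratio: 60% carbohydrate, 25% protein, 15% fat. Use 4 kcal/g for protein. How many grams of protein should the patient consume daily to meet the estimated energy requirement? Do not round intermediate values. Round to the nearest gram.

193 g/day

Mifflin-St Jeor (male): BMR = 10(79.5) + 6.25(160) − 5(59) + 5 = 795 + 1000 − 295 + 5 = 1505 kcal/day.
TEE = 1505 × 2.05 = 3085.25 kcal/day.
Protein energy = 25% × 3085.25 = 771.3125 kcal.
Protein = 771.3125 ÷ 4 kcal/g = 192.8281 g.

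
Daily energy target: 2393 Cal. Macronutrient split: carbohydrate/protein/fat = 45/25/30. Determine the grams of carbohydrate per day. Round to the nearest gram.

Carbohydrate energy = 45% × 2393 = 1076.85 kcal.
At 4 kcal/g: 1076.85 ÷ 4 = 269.2125 g.

269 g/day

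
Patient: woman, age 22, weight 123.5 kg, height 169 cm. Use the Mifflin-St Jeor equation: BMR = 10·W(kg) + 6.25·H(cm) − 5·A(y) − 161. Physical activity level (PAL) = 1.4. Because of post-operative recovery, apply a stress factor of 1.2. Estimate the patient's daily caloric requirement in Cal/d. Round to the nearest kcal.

Mifflin-St Jeor (female): BMR = 10(123.5) + 6.25(169) − 5(22) − 161 = 1235 + 1056.25 − 110 − 161 = 2020.25 kcal/day.
TEE = BMR × activity factor = 2020.25 × 1.4 = 2828.35 kcal/day.
Apply stress factor: 2828.35 × 1.2 = 3394.02 kcal/day.

3394 Cal/d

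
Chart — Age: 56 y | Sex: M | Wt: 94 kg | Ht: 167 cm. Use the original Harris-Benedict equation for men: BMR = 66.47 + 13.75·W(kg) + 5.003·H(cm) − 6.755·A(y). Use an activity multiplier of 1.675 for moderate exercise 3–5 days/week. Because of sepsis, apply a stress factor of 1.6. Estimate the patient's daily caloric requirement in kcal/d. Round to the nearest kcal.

4867 kcal/d

Harris-Benedict: BMR = 66.47 + 13.75(94) + 5.003(167) − 6.755(56) = 1816.191 kcal/day.
TEE = BMR × activity factor = 1816.191 × 1.675 = 3042.1199 kcal/day.
Apply stress factor: 3042.1199 × 1.6 = 4867.3919 kcal/day.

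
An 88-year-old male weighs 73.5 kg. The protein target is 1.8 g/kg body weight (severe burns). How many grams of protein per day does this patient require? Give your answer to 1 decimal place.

Protein = 1.8 g/kg × 73.5 kg = 132.3 g/day.

132.3 g/day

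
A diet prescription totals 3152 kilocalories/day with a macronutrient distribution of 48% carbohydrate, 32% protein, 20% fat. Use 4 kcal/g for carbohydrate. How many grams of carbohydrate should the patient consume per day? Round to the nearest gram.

378 g/day

Carbohydrate energy = 48% × 3152 = 1512.96 kcal.
At 4 kcal/g: 1512.96 ÷ 4 = 378.24 g.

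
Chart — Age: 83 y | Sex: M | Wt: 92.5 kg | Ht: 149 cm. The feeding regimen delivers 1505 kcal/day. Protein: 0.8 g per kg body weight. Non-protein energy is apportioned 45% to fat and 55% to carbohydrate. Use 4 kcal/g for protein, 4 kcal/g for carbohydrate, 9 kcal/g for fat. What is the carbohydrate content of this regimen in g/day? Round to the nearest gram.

166 g/day

Protein = 0.8 × 92.5 = 74 g → 74 × 4 = 296 kcal.
Non-protein calories = 1505 − 296 = 1209 kcal.
Fat: 45% × 1209 = 544.05 kcal; carbohydrate: 664.95 kcal.
Carbohydrate: 664.95 kcal ÷ 4 kcal/g = 166.2375 g.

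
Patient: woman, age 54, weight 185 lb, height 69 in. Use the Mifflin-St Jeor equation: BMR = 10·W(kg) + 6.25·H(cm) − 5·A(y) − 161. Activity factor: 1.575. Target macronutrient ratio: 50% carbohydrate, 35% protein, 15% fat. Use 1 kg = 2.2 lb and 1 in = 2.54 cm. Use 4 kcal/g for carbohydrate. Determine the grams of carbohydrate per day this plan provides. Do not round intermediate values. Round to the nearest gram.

296 g/day

Convert to metric: weight = 185 ÷ 2.2 = 84.0909 kg; height = 69 × 2.54 = 175.26 cm.
Mifflin-St Jeor (female): BMR = 10(84.0909) + 6.25(175.26) − 5(54) − 161 = 840.9091 + 1095.375 − 270 − 161 = 1505.2841 kcal/day.
TEE = 1505.2841 × 1.575 = 2370.8224 kcal/day.
Carbohydrate energy = 50% × 2370.8224 = 1185.4112 kcal.
Carbohydrate = 1185.4112 ÷ 4 kcal/g = 296.3528 g.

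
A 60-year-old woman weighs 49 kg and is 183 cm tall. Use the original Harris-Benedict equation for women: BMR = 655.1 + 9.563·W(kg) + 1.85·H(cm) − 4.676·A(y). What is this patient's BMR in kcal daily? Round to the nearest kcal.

1182 kcal daily

Harris-Benedict: BMR = 655.1 + 9.563(49) + 1.85(183) − 4.676(60) = 1181.677 kcal/day.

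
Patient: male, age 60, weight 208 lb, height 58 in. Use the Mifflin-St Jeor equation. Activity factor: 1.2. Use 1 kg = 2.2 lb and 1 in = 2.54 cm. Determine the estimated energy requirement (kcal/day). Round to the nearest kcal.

1885 kcal/day

Convert to metric: weight = 208 ÷ 2.2 = 94.5455 kg; height = 58 × 2.54 = 147.32 cm.
Mifflin-St Jeor (male): BMR = 10(94.5455) + 6.25(147.32) − 5(60) + 5 = 945.4545 + 920.75 − 300 + 5 = 1571.2045 kcal/day.
TEE = BMR × activity factor = 1571.2045 × 1.2 = 1885.4455 kcal/day.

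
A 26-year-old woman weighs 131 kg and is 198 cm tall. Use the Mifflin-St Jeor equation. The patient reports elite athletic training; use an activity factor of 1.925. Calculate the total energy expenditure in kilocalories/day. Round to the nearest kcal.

4344 kilocalories/day

Mifflin-St Jeor (female): BMR = 10(131) + 6.25(198) − 5(26) − 161 = 1310 + 1237.5 − 130 − 161 = 2256.5 kcal/day.
TEE = BMR × activity factor = 2256.5 × 1.925 = 4343.7625 kcal/day.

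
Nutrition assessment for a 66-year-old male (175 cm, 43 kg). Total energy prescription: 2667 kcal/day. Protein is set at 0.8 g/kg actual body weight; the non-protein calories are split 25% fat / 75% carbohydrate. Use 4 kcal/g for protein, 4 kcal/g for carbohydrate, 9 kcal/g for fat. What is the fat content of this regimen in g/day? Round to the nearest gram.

Protein = 0.8 × 43 = 34.4 g → 34.4 × 4 = 137.6 kcal.
Non-protein calories = 2667 − 137.6 = 2529.4 kcal.
Fat: 25% × 2529.4 = 632.35 kcal; carbohydrate: 1897.05 kcal.
Fat: 632.35 kcal ÷ 9 kcal/g = 70.2611 g.

70 g/day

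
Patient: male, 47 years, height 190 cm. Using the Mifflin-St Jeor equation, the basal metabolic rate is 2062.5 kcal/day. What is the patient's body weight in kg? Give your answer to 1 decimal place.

2062.5 = 10·W + 6.25(190) − 5(47) + 5
10·W = 2062.5 − 957.5 = 1105, so W = 110.5 kg.

110.5 kg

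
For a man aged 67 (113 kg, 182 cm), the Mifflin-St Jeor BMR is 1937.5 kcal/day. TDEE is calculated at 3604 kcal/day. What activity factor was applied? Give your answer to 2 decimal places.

1.86

Activity factor = TEE ÷ BMR = 3604 ÷ 1937.5 = 1.86.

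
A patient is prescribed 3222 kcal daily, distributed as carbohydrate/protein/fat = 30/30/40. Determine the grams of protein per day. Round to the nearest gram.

242 g/day

Protein energy = 30% × 3222 = 966.6 kcal.
At 4 kcal/g: 966.6 ÷ 4 = 241.65 g.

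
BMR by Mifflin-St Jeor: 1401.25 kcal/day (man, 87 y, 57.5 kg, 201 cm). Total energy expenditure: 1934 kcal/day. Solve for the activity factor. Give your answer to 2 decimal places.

Activity factor = TEE ÷ BMR = 1934 ÷ 1401.25 = 1.38.

1.38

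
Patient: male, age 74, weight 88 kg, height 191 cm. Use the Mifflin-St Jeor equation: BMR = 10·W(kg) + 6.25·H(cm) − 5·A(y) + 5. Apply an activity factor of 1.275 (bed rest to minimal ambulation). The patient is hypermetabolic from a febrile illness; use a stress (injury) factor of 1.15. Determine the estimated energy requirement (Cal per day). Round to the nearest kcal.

2505 Cal per day

Mifflin-St Jeor (male): BMR = 10(88) + 6.25(191) − 5(74) + 5 = 880 + 1193.75 − 370 + 5 = 1708.75 kcal/day.
TEE = BMR × activity factor = 1708.75 × 1.275 = 2178.6563 kcal/day.
Apply stress factor: 2178.6563 × 1.15 = 2505.4547 kcal/day.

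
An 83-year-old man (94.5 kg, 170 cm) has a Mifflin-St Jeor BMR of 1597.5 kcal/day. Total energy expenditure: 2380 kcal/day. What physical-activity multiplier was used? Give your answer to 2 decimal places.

1.49

Activity factor = TEE ÷ BMR = 2380 ÷ 1597.5 = 1.49.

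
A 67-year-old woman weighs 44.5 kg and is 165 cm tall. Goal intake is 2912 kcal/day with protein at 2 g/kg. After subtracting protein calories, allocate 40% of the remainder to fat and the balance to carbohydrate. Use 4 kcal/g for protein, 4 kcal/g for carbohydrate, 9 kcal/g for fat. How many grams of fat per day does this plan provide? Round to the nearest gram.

Protein = 2 × 44.5 = 89 g → 89 × 4 = 356 kcal.
Non-protein calories = 2912 − 356 = 2556 kcal.
Fat: 40% × 2556 = 1022.4 kcal; carbohydrate: 1533.6 kcal.
Fat: 1022.4 kcal ÷ 9 kcal/g = 113.6 g.

114 g/day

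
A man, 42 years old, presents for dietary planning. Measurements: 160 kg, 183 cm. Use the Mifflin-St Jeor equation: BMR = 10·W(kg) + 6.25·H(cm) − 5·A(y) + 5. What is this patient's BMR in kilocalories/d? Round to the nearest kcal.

Mifflin-St Jeor (male): BMR = 10(160) + 6.25(183) − 5(42) + 5 = 1600 + 1143.75 − 210 + 5 = 2538.75 kcal/day.

2539 kilocalories/d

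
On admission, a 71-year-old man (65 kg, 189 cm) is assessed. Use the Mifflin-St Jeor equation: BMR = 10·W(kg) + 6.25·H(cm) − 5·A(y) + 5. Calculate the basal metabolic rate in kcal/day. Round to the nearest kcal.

Mifflin-St Jeor (male): BMR = 10(65) + 6.25(189) − 5(71) + 5 = 650 + 1181.25 − 355 + 5 = 1481.25 kcal/day.

1481 kcal/day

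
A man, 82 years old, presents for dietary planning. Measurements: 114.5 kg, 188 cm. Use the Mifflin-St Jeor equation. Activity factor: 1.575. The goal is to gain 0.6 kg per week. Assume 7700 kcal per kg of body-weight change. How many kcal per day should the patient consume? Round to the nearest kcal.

Mifflin-St Jeor (male): BMR = 10(114.5) + 6.25(188) − 5(82) + 5 = 1145 + 1175 − 410 + 5 = 1915 kcal/day.
TEE = 1915 × 1.575 = 3016.125 kcal/day.
Required daily surplus = 0.6 × 7700 ÷ 7 = 660 kcal/day.
Target intake = 3016.125 + 660 = 3676.125 kcal/day.

3676 kcal per day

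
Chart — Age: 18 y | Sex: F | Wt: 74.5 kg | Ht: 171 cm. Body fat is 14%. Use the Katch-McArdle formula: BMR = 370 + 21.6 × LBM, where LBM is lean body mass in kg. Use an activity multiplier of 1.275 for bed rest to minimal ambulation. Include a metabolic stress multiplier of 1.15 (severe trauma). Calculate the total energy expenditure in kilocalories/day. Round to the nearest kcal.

2572 kilocalories/day

LBM = 74.5 × (1 − 0.14) = 64.07 kg. Katch-McArdle: BMR = 370 + 21.6 × 64.07 = 1753.912 kcal/day.
TEE = BMR × activity factor = 1753.912 × 1.275 = 2236.2378 kcal/day.
Apply stress factor: 2236.2378 × 1.15 = 2571.6735 kcal/day.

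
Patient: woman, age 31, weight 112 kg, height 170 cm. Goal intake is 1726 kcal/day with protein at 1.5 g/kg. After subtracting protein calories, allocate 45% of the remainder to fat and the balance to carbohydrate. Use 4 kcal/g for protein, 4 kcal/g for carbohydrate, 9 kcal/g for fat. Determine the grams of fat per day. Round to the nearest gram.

53 g/day

Protein = 1.5 × 112 = 168 g → 168 × 4 = 672 kcal.
Non-protein calories = 1726 − 672 = 1054 kcal.
Fat: 45% × 1054 = 474.3 kcal; carbohydrate: 579.7 kcal.
Fat: 474.3 kcal ÷ 9 kcal/g = 52.7 g.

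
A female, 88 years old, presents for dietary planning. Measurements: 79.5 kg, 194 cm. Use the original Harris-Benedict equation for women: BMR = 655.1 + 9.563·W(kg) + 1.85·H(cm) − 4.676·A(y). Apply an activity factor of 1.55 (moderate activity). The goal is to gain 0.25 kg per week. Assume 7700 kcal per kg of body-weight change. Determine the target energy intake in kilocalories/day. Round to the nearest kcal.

2387 kilocalories/day

Harris-Benedict: BMR = 655.1 + 9.563(79.5) + 1.85(194) − 4.676(88) = 1362.7705 kcal/day.
TEE = 1362.7705 × 1.55 = 2112.2943 kcal/day.
Required daily surplus = 0.25 × 7700 ÷ 7 = 275 kcal/day.
Target intake = 2112.2943 + 275 = 2387.2943 kcal/day.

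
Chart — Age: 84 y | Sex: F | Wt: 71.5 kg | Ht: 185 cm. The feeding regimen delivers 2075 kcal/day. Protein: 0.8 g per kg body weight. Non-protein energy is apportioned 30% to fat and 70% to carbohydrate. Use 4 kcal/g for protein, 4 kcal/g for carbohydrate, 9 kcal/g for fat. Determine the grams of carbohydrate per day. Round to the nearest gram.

Protein = 0.8 × 71.5 = 57.2 g → 57.2 × 4 = 228.8 kcal.
Non-protein calories = 2075 − 228.8 = 1846.2 kcal.
Fat: 30% × 1846.2 = 553.86 kcal; carbohydrate: 1292.34 kcal.
Carbohydrate: 1292.34 kcal ÷ 4 kcal/g = 323.085 g.

323 g/day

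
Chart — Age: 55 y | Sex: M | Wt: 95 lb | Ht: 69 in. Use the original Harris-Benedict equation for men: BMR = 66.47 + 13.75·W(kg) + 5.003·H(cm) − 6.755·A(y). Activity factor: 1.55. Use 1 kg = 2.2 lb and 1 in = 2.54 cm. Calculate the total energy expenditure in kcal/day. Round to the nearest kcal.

Convert to metric: weight = 95 ÷ 2.2 = 43.1818 kg; height = 69 × 2.54 = 175.26 cm.
Harris-Benedict: BMR = 66.47 + 13.75(43.1818) + 5.003(175.26) − 6.755(55) = 1165.5208 kcal/day.
TEE = BMR × activity factor = 1165.5208 × 1.55 = 1806.5572 kcal/day.

1807 kcal/day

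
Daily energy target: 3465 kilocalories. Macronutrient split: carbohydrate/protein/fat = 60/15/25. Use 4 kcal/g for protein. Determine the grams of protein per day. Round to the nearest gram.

Protein energy = 15% × 3465 = 519.75 kcal.
At 4 kcal/g: 519.75 ÷ 4 = 129.9375 g.

130 g/day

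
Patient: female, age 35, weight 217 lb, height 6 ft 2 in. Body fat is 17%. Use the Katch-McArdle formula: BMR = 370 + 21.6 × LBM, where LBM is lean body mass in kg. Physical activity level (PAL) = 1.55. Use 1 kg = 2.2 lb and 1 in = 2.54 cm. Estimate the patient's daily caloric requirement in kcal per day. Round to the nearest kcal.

3314 kcal per day

Convert to metric: weight = 217 ÷ 2.2 = 98.6364 kg; height = (6×12 + 2) × 2.54 = 74 × 2.54 = 187.96 cm.
LBM = 98.6364 × (1 − 0.17) = 81.8682 kg. Katch-McArdle: BMR = 370 + 21.6 × 81.8682 = 2138.3527 kcal/day.
TEE = BMR × activity factor = 2138.3527 × 1.55 = 3314.4467 kcal/day.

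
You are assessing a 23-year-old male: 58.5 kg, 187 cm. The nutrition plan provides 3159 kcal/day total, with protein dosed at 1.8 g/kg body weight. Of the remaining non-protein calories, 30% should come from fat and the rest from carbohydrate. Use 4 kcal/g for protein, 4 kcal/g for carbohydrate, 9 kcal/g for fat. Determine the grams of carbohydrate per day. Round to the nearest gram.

Protein = 1.8 × 58.5 = 105.3 g → 105.3 × 4 = 421.2 kcal.
Non-protein calories = 3159 − 421.2 = 2737.8 kcal.
Fat: 30% × 2737.8 = 821.34 kcal; carbohydrate: 1916.46 kcal.
Carbohydrate: 1916.46 kcal ÷ 4 kcal/g = 479.115 g.

479 g/day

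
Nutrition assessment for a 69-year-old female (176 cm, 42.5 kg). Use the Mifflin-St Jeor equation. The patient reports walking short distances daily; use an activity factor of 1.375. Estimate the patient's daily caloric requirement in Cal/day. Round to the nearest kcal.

Mifflin-St Jeor (female): BMR = 10(42.5) + 6.25(176) − 5(69) − 161 = 425 + 1100 − 345 − 161 = 1019 kcal/day.
TEE = BMR × activity factor = 1019 × 1.375 = 1401.125 kcal/day.

1401 Cal/day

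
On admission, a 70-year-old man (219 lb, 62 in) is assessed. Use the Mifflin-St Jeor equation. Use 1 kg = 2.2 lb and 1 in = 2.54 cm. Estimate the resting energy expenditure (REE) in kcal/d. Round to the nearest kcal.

1635 kcal/d

Convert to metric: weight = 219 ÷ 2.2 = 99.5455 kg; height = 62 × 2.54 = 157.48 cm.
Mifflin-St Jeor (male): BMR = 10(99.5455) + 6.25(157.48) − 5(70) + 5 = 995.4545 + 984.25 − 350 + 5 = 1634.7045 kcal/day.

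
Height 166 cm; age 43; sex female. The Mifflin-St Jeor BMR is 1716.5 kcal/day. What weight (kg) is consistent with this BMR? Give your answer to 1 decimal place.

1716.5 = 10·W + 6.25(166) − 5(43) − 161
10·W = 1716.5 − 661.5 = 1055, so W = 105.5 kg.

105.5 kg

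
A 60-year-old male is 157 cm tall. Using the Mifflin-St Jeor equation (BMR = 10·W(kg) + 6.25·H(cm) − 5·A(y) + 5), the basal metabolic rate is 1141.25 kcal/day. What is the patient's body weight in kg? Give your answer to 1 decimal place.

45.5 kg

1141.25 = 10·W + 6.25(157) − 5(60) + 5
10·W = 1141.25 − 686.25 = 455, so W = 45.5 kg.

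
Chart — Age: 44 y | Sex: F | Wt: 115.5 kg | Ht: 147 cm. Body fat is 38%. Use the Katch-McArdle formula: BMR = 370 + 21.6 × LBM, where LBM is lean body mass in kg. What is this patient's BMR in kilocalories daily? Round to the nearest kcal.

LBM = 115.5 × (1 − 0.38) = 71.61 kg. Katch-McArdle: BMR = 370 + 21.6 × 71.61 = 1916.776 kcal/day.

1917 kilocalories daily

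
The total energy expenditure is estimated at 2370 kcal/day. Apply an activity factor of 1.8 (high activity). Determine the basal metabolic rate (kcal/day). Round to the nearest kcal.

BMR = TEE ÷ activity factor = 2370 ÷ 1.8 = 1316.6667 kcal/day.

1317 kcal/day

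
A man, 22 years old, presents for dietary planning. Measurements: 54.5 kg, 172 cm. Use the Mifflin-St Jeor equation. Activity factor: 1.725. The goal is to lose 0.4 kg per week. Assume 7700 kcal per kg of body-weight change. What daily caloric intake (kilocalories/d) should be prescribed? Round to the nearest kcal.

Mifflin-St Jeor (male): BMR = 10(54.5) + 6.25(172) − 5(22) + 5 = 545 + 1075 − 110 + 5 = 1515 kcal/day.
TEE = 1515 × 1.725 = 2613.375 kcal/day.
Required daily deficit = 0.4 × 7700 ÷ 7 = 440 kcal/day.
Target intake = 2613.375 − 440 = 2173.375 kcal/day.

2173 kilocalories/d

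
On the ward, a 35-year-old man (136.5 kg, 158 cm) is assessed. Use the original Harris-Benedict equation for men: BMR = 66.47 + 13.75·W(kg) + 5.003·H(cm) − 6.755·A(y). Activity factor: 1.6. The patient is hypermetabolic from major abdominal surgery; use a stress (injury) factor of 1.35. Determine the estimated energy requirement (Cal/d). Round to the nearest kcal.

Harris-Benedict: BMR = 66.47 + 13.75(136.5) + 5.003(158) − 6.755(35) = 2497.394 kcal/day.
TEE = BMR × activity factor = 2497.394 × 1.6 = 3995.8304 kcal/day.
Apply stress factor: 3995.8304 × 1.35 = 5394.371 kcal/day.

5394 Cal/d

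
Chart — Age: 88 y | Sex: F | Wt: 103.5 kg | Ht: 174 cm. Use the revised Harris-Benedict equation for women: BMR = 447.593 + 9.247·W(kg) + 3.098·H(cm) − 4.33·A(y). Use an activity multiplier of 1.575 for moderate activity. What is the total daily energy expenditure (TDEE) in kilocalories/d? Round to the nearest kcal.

2461 kilocalories/d

Harris-Benedict: BMR = 447.593 + 9.247(103.5) + 3.098(174) − 4.33(88) = 1562.6695 kcal/day.
TEE = BMR × activity factor = 1562.6695 × 1.575 = 2461.2045 kcal/day.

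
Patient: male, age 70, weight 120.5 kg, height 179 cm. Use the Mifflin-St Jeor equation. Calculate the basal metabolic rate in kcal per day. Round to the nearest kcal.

Mifflin-St Jeor (male): BMR = 10(120.5) + 6.25(179) − 5(70) + 5 = 1205 + 1118.75 − 350 + 5 = 1978.75 kcal/day.

1979 kcal per day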